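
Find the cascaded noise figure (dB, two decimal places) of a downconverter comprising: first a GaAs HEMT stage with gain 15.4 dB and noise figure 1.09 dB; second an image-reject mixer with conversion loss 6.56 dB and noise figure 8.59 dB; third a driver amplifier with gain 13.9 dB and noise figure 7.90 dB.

3.30 dB

Convert to linear (a loss of L dB is a gain of −L dB): F_i = 10^(NF_i/10), G_i = 10^(G_i,dB/10)
  Stage 1: F_1 = 10^(1.09/10) = 1.285, G_1 = 10^(15.4/10) = 34.67
  Stage 2: F_2 = 10^(8.59/10) = 7.228, G_2 = 10^(−6.56/10) = 0.2208
  Stage 3: F_3 = 10^(7.90/10) = 6.166, G_3 = 10^(13.9/10) = 24.55
Friis cascade:
  F = 1.285 + (7.228 − 1)/34.67 + (6.166 − 1)/7.656 = 2.140
NF = 10 log₁₀(2.140) = 3.30 dB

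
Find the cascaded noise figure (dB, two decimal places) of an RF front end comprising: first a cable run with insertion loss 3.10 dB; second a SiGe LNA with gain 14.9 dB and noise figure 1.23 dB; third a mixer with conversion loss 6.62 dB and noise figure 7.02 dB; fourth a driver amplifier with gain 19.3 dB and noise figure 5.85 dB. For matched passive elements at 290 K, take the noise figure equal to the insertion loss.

5.84 dB

Convert to linear (a loss of L dB is a gain of −L dB): F_i = 10^(NF_i/10), G_i = 10^(G_i,dB/10)
  Stage 1: F_1 = 10^(3.10/10) = 2.042, G_1 = 10^(−3.10/10) = 0.4898
  Stage 2: F_2 = 10^(1.23/10) = 1.327, G_2 = 10^(14.9/10) = 30.90
  Stage 3: F_3 = 10^(7.02/10) = 5.035, G_3 = 10^(−6.62/10) = 0.2178
  Stage 4: F_4 = 10^(5.85/10) = 3.846, G_4 = 10^(19.3/10) = 85.11
Friis cascade:
  F = 2.042 + (1.327 − 1)/0.4898 + (5.035 − 1)/15.14 + (3.846 − 1)/3.296 = 3.840
NF = 10 log₁₀(3.840) = 5.84 dB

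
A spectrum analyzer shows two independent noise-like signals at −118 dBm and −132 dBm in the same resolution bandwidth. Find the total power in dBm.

−117.8 dBm

Convert to linear, add, convert back:
P₁ = 1.58×10⁻¹⁵ W, P₂ = 6.31×10⁻¹⁷ W
P_tot = 1.65×10⁻¹⁵ W → 10 log₁₀(P_tot / 10⁻³) = −117.8 dBm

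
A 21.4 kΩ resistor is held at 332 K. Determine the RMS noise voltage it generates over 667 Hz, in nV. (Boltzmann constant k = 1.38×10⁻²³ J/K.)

511 nV

V_n = √(4kTRB)
4kTRB = 4 × 1.38×10⁻²³ × 332 × 2.14×10⁴ × 6.67×10² = 2.62×10⁻¹³ V²
V_n = √(2.62×10⁻¹³) = 5.11×10⁻⁷ V = 511 nV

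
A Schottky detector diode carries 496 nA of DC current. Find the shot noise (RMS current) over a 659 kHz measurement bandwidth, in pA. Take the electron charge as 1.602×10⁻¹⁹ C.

324 pA

I_n = √(2qI·B)
2qI·B = 2 × 1.602×10⁻¹⁹ × 4.96×10⁻⁷ × 6.59×10⁵ = 1.05×10⁻¹⁹ A²
I_n = √(1.05×10⁻¹⁹) = 3.24×10⁻¹⁰ A = 324 pA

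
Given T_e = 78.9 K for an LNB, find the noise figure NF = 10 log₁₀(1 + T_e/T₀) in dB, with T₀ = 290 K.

1.05 dB

F = 1 + T_e/T₀ = 1 + 78.9/290 = 1.27207
NF = 10 log₁₀(1.27207) = 1.05 dB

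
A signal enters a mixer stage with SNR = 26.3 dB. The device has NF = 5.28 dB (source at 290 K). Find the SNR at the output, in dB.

By definition F = SNR_in/SNR_out, so in dB: SNR_out = SNR_in − NF
SNR_out = 26.3 − 5.28 = 21.02 dB

21.02 dB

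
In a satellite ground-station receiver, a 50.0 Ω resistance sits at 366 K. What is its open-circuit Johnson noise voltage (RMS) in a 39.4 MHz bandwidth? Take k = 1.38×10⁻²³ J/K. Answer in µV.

V_n = √(4kTRB)
4kTRB = 4 × 1.38×10⁻²³ × 366 × 5.00×10¹ × 3.94×10⁷ = 3.98×10⁻¹¹ V²
V_n = √(3.98×10⁻¹¹) = 6.31×10⁻⁶ V = 6.31 µV

6.31 µV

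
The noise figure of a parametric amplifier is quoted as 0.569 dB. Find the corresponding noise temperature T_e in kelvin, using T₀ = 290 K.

40.6 K

F = 10^(0.569/10) = 1.13999
T_e = (F − 1)·T₀ = (1.13999 − 1) × 290 = 40.6 K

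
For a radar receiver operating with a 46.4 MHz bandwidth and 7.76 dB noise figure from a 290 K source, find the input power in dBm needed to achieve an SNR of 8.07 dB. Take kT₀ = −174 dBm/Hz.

−81.5 dBm

Sensitivity = −174 + 10 log₁₀(B) + NF + SNR_min
= −174 + 76.67 + 7.76 + 8.07
= −81.50 dBm → −81.5 dBm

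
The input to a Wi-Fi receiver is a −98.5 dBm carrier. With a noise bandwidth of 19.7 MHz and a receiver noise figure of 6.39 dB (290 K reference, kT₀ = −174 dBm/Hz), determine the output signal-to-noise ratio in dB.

Noise floor: N = −174 + 10 log₁₀(B) + NF
10 log₁₀(1.97×10⁷) = 72.94 dB
N = −174 + 72.94 + 6.39 = −94.67 dBm
SNR = P_sig − N = −98.5 − (−94.67) = −3.83 dB → −3.8 dB

−3.8 dB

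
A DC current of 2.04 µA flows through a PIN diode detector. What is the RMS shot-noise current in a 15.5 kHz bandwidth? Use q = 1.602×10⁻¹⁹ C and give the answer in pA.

101 pA

I_n = √(2qI·B)
2qI·B = 2 × 1.602×10⁻¹⁹ × 2.04×10⁻⁶ × 1.55×10⁴ = 1.01×10⁻²⁰ A²
I_n = √(1.01×10⁻²⁰) = 1.01×10⁻¹⁰ A = 101 pA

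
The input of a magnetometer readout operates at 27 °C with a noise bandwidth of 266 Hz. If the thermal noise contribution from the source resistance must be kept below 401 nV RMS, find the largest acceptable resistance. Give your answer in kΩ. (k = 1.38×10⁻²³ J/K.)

36.5 kΩ

T = 27 °C + 273.15 = 300.15 K
Johnson–Nyquist: V_n = √(4kTRB) ⇒ R = V_n² / (4kTB)
4kTB = 4 × 1.38×10⁻²³ × 300.15 × 2.66×10² = 4.41×10⁻¹⁸
R = (4.01×10⁻⁷)² / 4.41×10⁻¹⁸ = 3.65×10⁴ Ω = 36.5 kΩ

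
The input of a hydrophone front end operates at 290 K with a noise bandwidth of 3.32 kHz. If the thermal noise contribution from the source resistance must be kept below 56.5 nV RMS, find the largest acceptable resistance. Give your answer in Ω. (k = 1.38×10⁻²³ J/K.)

Johnson–Nyquist: V_n = √(4kTRB) ⇒ R = V_n² / (4kTB)
4kTB = 4 × 1.38×10⁻²³ × 290 × 3.32×10³ = 5.31×10⁻¹⁷
R = (5.65×10⁻⁸)² / 5.31×10⁻¹⁷ = 6.01×10¹ Ω = 60.1 Ω

60.1 Ω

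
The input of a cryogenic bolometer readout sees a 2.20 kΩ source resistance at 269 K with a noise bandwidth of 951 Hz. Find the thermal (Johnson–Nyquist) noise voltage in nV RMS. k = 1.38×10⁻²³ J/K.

176 nV

V_n = √(4kTRB)
4kTRB = 4 × 1.38×10⁻²³ × 269 × 2.20×10³ × 9.51×10² = 3.11×10⁻¹⁴ V²
V_n = √(3.11×10⁻¹⁴) = 1.76×10⁻⁷ V = 176 nV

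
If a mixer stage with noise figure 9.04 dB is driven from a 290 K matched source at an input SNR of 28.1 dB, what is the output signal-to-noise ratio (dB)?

By definition F = SNR_in/SNR_out, so in dB: SNR_out = SNR_in − NF
SNR_out = 28.1 − 9.04 = 19.06 dB

19.06 dB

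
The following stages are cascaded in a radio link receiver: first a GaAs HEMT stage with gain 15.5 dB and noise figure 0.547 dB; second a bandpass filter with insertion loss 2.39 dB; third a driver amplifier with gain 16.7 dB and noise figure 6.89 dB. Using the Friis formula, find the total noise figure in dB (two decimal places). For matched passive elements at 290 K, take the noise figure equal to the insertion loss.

1.29 dB

Convert to linear (a loss of L dB is a gain of −L dB): F_i = 10^(NF_i/10), G_i = 10^(G_i,dB/10)
  Stage 1: F_1 = 10^(0.547/10) = 1.134, G_1 = 10^(15.5/10) = 35.48
  Stage 2: F_2 = 10^(2.39/10) = 1.734, G_2 = 10^(−2.39/10) = 0.5768
  Stage 3: F_3 = 10^(6.89/10) = 4.887, G_3 = 10^(16.7/10) = 46.77
Friis cascade:
  F = 1.134 + (1.734 − 1)/35.48 + (4.887 − 1)/20.46 = 1.345
NF = 10 log₁₀(1.345) = 1.29 dB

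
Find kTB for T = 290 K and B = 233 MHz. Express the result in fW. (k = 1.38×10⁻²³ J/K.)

932 fW

P_n = kTB = 1.38×10⁻²³ × 290 × 2.33×10⁸ = 9.32×10⁻¹³ W = 932 fW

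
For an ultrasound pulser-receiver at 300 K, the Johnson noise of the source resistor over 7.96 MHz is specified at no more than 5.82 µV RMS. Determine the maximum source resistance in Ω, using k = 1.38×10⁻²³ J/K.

Johnson–Nyquist: V_n = √(4kTRB) ⇒ R = V_n² / (4kTB)
4kTB = 4 × 1.38×10⁻²³ × 300 × 7.96×10⁶ = 1.32×10⁻¹³
R = (5.82×10⁻⁶)² / 1.32×10⁻¹³ = 2.57×10² Ω = 257 Ω

257 Ω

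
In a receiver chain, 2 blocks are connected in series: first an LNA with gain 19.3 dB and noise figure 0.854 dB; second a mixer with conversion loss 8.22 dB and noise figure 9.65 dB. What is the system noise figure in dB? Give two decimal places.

Convert to linear (a loss of L dB is a gain of −L dB): F_i = 10^(NF_i/10), G_i = 10^(G_i,dB/10)
  Stage 1: F_1 = 10^(0.854/10) = 1.217, G_1 = 10^(19.3/10) = 85.11
  Stage 2: F_2 = 10^(9.65/10) = 9.226, G_2 = 10^(−8.22/10) = 0.1507
Friis cascade:
  F = 1.217 + (9.226 − 1)/85.11 = 1.314
NF = 10 log₁₀(1.314) = 1.19 dB

1.19 dB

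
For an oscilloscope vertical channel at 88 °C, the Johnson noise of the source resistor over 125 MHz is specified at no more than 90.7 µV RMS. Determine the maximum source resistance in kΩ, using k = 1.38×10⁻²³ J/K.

3.30 kΩ

T = 88 °C + 273.15 = 361.15 K
Johnson–Nyquist: V_n = √(4kTRB) ⇒ R = V_n² / (4kTB)
4kTB = 4 × 1.38×10⁻²³ × 361.15 × 1.25×10⁸ = 2.49×10⁻¹²
R = (9.07×10⁻⁵)² / 2.49×10⁻¹² = 3.30×10³ Ω = 3.30 kΩ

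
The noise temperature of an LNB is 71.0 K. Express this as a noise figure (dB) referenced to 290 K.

F = 1 + T_e/T₀ = 1 + 71.0/290 = 1.24483
NF = 10 log₁₀(1.24483) = 0.951 dB

0.951 dB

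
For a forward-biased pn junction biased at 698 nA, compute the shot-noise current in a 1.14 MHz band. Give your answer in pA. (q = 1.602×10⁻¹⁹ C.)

I_n = √(2qI·B)
2qI·B = 2 × 1.602×10⁻¹⁹ × 6.98×10⁻⁷ × 1.14×10⁶ = 2.55×10⁻¹⁹ A²
I_n = √(2.55×10⁻¹⁹) = 5.05×10⁻¹⁰ A = 505 pA

505 pA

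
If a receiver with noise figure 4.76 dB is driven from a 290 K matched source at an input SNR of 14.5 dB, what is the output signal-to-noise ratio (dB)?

By definition F = SNR_in/SNR_out, so in dB: SNR_out = SNR_in − NF
SNR_out = 14.5 − 4.76 = 9.74 dB

9.74 dB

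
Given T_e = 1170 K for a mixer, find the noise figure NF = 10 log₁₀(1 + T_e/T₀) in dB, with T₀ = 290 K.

F = 1 + T_e/T₀ = 1 + 1170/290 = 5.03448
NF = 10 log₁₀(5.03448) = 7.02 dB

7.02 dB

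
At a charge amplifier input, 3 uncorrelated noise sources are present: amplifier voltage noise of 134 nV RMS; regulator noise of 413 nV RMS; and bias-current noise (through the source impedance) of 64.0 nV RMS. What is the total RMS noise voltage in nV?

Uncorrelated sources add in power (mean-square): V_tot = √(ΣV_i²)
V_tot = √[(1.34×10⁻⁷)² + (4.13×10⁻⁷)² + (6.40×10⁻⁸)²] = 4.39×10⁻⁷ V = 439 nV

439 nV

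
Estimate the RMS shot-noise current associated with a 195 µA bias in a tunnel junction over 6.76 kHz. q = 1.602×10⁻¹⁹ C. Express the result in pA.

650 pA

I_n = √(2qI·B)
2qI·B = 2 × 1.602×10⁻¹⁹ × 1.95×10⁻⁴ × 6.76×10³ = 4.22×10⁻¹⁹ A²
I_n = √(4.22×10⁻¹⁹) = 6.50×10⁻¹⁰ A = 650 pA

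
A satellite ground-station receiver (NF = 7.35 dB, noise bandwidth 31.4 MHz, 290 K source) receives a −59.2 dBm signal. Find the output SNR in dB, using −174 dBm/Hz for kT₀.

Noise floor: N = −174 + 10 log₁₀(B) + NF
10 log₁₀(3.14×10⁷) = 74.97 dB
N = −174 + 74.97 + 7.35 = −91.68 dBm
SNR = P_sig − N = −59.2 − (−91.68) = 32.48 dB → 32.5 dB

32.5 dB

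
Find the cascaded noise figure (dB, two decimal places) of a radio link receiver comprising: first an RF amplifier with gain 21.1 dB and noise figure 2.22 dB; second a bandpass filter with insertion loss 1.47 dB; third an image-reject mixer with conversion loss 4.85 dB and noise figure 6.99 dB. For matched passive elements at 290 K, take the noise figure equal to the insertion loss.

2.34 dB

Convert to linear (a loss of L dB is a gain of −L dB): F_i = 10^(NF_i/10), G_i = 10^(G_i,dB/10)
  Stage 1: F_1 = 10^(2.22/10) = 1.667, G_1 = 10^(21.1/10) = 128.8
  Stage 2: F_2 = 10^(1.47/10) = 1.403, G_2 = 10^(−1.47/10) = 0.7129
  Stage 3: F_3 = 10^(6.99/10) = 5.000, G_3 = 10^(−4.85/10) = 0.3273
Friis cascade:
  F = 1.667 + (1.403 − 1)/128.8 + (5.000 − 1)/91.83 = 1.714
NF = 10 log₁₀(1.714) = 2.34 dB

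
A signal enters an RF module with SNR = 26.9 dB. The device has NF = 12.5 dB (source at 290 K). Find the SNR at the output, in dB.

By definition F = SNR_in/SNR_out, so in dB: SNR_out = SNR_in − NF
SNR_out = 26.9 − 12.5 = 14.4 dB

14.4 dB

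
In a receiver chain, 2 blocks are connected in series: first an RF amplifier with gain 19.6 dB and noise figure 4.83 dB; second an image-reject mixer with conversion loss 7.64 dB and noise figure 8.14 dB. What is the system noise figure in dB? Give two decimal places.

4.92 dB

Convert to linear (a loss of L dB is a gain of −L dB): F_i = 10^(NF_i/10), G_i = 10^(G_i,dB/10)
  Stage 1: F_1 = 10^(4.83/10) = 3.041, G_1 = 10^(19.6/10) = 91.20
  Stage 2: F_2 = 10^(8.14/10) = 6.516, G_2 = 10^(−7.64/10) = 0.1722
Friis cascade:
  F = 3.041 + (6.516 − 1)/91.20 = 3.101
NF = 10 log₁₀(3.101) = 4.92 dB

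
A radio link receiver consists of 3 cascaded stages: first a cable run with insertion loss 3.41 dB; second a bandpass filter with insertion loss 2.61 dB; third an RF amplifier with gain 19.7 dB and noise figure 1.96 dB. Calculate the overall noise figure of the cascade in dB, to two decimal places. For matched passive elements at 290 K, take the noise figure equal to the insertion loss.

7.98 dB

Convert to linear (a loss of L dB is a gain of −L dB): F_i = 10^(NF_i/10), G_i = 10^(G_i,dB/10)
  Stage 1: F_1 = 10^(3.41/10) = 2.193, G_1 = 10^(−3.41/10) = 0.4560
  Stage 2: F_2 = 10^(2.61/10) = 1.824, G_2 = 10^(−2.61/10) = 0.5483
  Stage 3: F_3 = 10^(1.96/10) = 1.570, G_3 = 10^(19.7/10) = 93.33
Friis cascade:
  F = 2.193 + (1.824 − 1)/0.4560 + (1.570 − 1)/0.2500 = 6.281
NF = 10 log₁₀(6.281) = 7.98 dB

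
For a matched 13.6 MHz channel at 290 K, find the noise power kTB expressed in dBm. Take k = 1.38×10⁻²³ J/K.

−102.6 dBm

P_n = kTB = 1.38×10⁻²³ × 290 × 1.36×10⁷ = 5.44×10⁻¹⁴ W
In dBm: 10 log₁₀(5.44×10⁻¹⁴ / 10⁻³) = −102.6 dBm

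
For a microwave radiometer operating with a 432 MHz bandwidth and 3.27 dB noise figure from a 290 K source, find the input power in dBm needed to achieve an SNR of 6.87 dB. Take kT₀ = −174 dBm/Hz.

Sensitivity = −174 + 10 log₁₀(B) + NF + SNR_min
= −174 + 86.35 + 3.27 + 6.87
= −77.51 dBm → −77.5 dBm

−77.5 dBm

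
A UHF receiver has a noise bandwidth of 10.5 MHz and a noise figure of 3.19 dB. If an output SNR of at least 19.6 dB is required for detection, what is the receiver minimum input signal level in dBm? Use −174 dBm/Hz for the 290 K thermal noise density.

−81.0 dBm

Sensitivity = −174 + 10 log₁₀(B) + NF + SNR_min
= −174 + 70.21 + 3.19 + 19.6
= −81.00 dBm → −81.0 dBm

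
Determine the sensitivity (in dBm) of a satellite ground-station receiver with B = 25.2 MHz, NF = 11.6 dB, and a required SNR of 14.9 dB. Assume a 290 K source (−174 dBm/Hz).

Sensitivity = −174 + 10 log₁₀(B) + NF + SNR_min
= −174 + 74.01 + 11.6 + 14.9
= −73.49 dBm → −73.5 dBm

−73.5 dBm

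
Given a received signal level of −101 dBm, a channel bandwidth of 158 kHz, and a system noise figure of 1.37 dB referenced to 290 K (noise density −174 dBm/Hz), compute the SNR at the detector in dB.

19.6 dB

Noise floor: N = −174 + 10 log₁₀(B) + NF
10 log₁₀(1.58×10⁵) = 51.99 dB
N = −174 + 51.99 + 1.37 = −120.64 dBm
SNR = P_sig − N = −101 − (−120.64) = 19.64 dB → 19.6 dB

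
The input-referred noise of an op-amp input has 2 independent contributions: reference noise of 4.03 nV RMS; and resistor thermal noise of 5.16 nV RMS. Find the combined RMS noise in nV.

6.55 nV

Uncorrelated sources add in power (mean-square): V_tot = √(ΣV_i²)
V_tot = √[(4.03×10⁻⁹)² + (5.16×10⁻⁹)²] = 6.55×10⁻⁹ V = 6.55 nV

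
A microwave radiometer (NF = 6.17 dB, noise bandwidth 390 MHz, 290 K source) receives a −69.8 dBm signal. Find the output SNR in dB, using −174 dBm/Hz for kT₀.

Noise floor: N = −174 + 10 log₁₀(B) + NF
10 log₁₀(3.90×10⁸) = 85.91 dB
N = −174 + 85.91 + 6.17 = −81.92 dBm
SNR = P_sig − N = −69.8 − (−81.92) = 12.12 dB → 12.1 dB

12.1 dB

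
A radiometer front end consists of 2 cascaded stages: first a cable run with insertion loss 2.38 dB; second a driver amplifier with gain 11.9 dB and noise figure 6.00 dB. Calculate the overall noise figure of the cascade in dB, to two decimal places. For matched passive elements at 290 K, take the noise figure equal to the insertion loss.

8.38 dB

Convert to linear (a loss of L dB is a gain of −L dB): F_i = 10^(NF_i/10), G_i = 10^(G_i,dB/10)
  Stage 1: F_1 = 10^(2.38/10) = 1.730, G_1 = 10^(−2.38/10) = 0.5781
  Stage 2: F_2 = 10^(6.00/10) = 3.981, G_2 = 10^(11.9/10) = 15.49
Friis cascade:
  F = 1.730 + (3.981 − 1)/0.5781 = 6.887
NF = 10 log₁₀(6.887) = 8.38 dB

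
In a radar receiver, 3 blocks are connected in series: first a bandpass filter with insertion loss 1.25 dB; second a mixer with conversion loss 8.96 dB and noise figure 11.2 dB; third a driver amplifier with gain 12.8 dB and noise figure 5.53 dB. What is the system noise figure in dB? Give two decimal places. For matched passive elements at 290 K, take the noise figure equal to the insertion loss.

Convert to linear (a loss of L dB is a gain of −L dB): F_i = 10^(NF_i/10), G_i = 10^(G_i,dB/10)
  Stage 1: F_1 = 10^(1.25/10) = 1.334, G_1 = 10^(−1.25/10) = 0.7499
  Stage 2: F_2 = 10^(11.2/10) = 13.18, G_2 = 10^(−8.96/10) = 0.1271
  Stage 3: F_3 = 10^(5.53/10) = 3.573, G_3 = 10^(12.8/10) = 19.05
Friis cascade:
  F = 1.334 + (13.18 − 1)/0.7499 + (3.573 − 1)/0.09528 = 44.58
NF = 10 log₁₀(44.58) = 16.49 dB

16.49 dB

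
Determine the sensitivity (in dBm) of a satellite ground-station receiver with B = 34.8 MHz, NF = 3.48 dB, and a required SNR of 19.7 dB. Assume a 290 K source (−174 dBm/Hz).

−75.4 dBm

Sensitivity = −174 + 10 log₁₀(B) + NF + SNR_min
= −174 + 75.42 + 3.48 + 19.7
= −75.40 dBm → −75.4 dBm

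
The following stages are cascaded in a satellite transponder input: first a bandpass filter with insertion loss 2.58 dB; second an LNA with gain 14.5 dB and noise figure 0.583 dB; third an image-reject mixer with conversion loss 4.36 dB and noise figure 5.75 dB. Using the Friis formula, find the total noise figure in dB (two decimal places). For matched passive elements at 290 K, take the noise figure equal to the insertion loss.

Convert to linear (a loss of L dB is a gain of −L dB): F_i = 10^(NF_i/10), G_i = 10^(G_i,dB/10)
  Stage 1: F_1 = 10^(2.58/10) = 1.811, G_1 = 10^(−2.58/10) = 0.5521
  Stage 2: F_2 = 10^(0.583/10) = 1.144, G_2 = 10^(14.5/10) = 28.18
  Stage 3: F_3 = 10^(5.75/10) = 3.758, G_3 = 10^(−4.36/10) = 0.3664
Friis cascade:
  F = 1.811 + (1.144 − 1)/0.5521 + (3.758 − 1)/15.56 = 2.249
NF = 10 log₁₀(2.249) = 3.52 dB

3.52 dB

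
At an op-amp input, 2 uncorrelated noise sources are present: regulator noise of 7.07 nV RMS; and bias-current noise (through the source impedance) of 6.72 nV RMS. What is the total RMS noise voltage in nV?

Uncorrelated sources add in power (mean-square): V_tot = √(ΣV_i²)
V_tot = √[(7.07×10⁻⁹)² + (6.72×10⁻⁹)²] = 9.75×10⁻⁹ V = 9.75 nV

9.75 nV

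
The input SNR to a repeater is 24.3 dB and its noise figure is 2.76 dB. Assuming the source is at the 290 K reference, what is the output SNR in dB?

21.54 dB

By definition F = SNR_in/SNR_out, so in dB: SNR_out = SNR_in − NF
SNR_out = 24.3 − 2.76 = 21.54 dB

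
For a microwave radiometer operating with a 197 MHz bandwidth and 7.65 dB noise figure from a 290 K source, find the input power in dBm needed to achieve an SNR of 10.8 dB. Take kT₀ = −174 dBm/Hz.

Sensitivity = −174 + 10 log₁₀(B) + NF + SNR_min
= −174 + 82.94 + 7.65 + 10.8
= −72.61 dBm → −72.6 dBm

−72.6 dBm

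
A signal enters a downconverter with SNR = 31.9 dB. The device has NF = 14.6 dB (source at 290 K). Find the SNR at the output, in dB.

17.3 dB

By definition F = SNR_in/SNR_out, so in dB: SNR_out = SNR_in − NF
SNR_out = 31.9 − 14.6 = 17.3 dB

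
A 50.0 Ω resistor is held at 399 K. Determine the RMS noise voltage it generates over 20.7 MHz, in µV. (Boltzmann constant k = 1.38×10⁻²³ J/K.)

4.77 µV

V_n = √(4kTRB)
4kTRB = 4 × 1.38×10⁻²³ × 399 × 5.00×10¹ × 2.07×10⁷ = 2.28×10⁻¹¹ V²
V_n = √(2.28×10⁻¹¹) = 4.77×10⁻⁶ V = 4.77 µV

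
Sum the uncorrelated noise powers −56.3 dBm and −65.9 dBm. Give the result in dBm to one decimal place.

Convert to linear, add, convert back:
P₁ = 2.34×10⁻⁹ W, P₂ = 2.57×10⁻¹⁰ W
P_tot = 2.60×10⁻⁹ W → 10 log₁₀(P_tot / 10⁻³) = −55.8 dBm

−55.8 dBm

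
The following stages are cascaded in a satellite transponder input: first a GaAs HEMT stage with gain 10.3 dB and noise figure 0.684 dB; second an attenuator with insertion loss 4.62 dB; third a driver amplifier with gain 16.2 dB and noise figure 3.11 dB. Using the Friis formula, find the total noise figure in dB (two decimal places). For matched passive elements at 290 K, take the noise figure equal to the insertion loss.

2.12 dB

Convert to linear (a loss of L dB is a gain of −L dB): F_i = 10^(NF_i/10), G_i = 10^(G_i,dB/10)
  Stage 1: F_1 = 10^(0.684/10) = 1.171, G_1 = 10^(10.3/10) = 10.72
  Stage 2: F_2 = 10^(4.62/10) = 2.897, G_2 = 10^(−4.62/10) = 0.3451
  Stage 3: F_3 = 10^(3.11/10) = 2.046, G_3 = 10^(16.2/10) = 41.69
Friis cascade:
  F = 1.171 + (2.897 − 1)/10.72 + (2.046 − 1)/3.698 = 1.631
NF = 10 log₁₀(1.631) = 2.12 dB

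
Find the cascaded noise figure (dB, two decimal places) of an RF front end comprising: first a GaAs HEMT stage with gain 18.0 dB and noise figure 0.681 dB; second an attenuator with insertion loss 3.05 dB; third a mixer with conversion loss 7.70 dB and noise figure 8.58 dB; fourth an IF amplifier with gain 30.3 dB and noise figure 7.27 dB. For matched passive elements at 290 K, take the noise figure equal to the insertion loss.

3.43 dB

Convert to linear (a loss of L dB is a gain of −L dB): F_i = 10^(NF_i/10), G_i = 10^(G_i,dB/10)
  Stage 1: F_1 = 10^(0.681/10) = 1.170, G_1 = 10^(18.0/10) = 63.10
  Stage 2: F_2 = 10^(3.05/10) = 2.018, G_2 = 10^(−3.05/10) = 0.4955
  Stage 3: F_3 = 10^(8.58/10) = 7.211, G_3 = 10^(−7.70/10) = 0.1698
  Stage 4: F_4 = 10^(7.27/10) = 5.333, G_4 = 10^(30.3/10) = 1072
Friis cascade:
  F = 1.170 + (2.018 − 1)/63.10 + (7.211 − 1)/31.26 + (5.333 − 1)/5.309 = 2.201
NF = 10 log₁₀(2.201) = 3.43 dB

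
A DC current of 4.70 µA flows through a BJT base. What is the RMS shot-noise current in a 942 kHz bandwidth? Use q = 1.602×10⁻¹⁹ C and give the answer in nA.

1.19 nA

I_n = √(2qI·B)
2qI·B = 2 × 1.602×10⁻¹⁹ × 4.70×10⁻⁶ × 9.42×10⁵ = 1.42×10⁻¹⁸ A²
I_n = √(1.42×10⁻¹⁸) = 1.19×10⁻⁹ A = 1.19 nA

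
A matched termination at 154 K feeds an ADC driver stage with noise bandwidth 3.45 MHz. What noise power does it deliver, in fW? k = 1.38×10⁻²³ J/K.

P_n = kTB = 1.38×10⁻²³ × 154 × 3.45×10⁶ = 7.33×10⁻¹⁵ W = 7.33 fW

7.33 fW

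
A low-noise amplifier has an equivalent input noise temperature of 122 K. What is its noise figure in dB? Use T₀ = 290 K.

1.52 dB

F = 1 + T_e/T₀ = 1 + 122/290 = 1.42069
NF = 10 log₁₀(1.42069) = 1.52 dB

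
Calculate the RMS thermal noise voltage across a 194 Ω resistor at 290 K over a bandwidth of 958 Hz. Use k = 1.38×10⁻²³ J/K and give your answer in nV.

54.5 nV

V_n = √(4kTRB)
4kTRB = 4 × 1.38×10⁻²³ × 290 × 1.94×10² × 9.58×10² = 2.98×10⁻¹⁵ V²
V_n = √(2.98×10⁻¹⁵) = 5.45×10⁻⁸ V = 54.5 nV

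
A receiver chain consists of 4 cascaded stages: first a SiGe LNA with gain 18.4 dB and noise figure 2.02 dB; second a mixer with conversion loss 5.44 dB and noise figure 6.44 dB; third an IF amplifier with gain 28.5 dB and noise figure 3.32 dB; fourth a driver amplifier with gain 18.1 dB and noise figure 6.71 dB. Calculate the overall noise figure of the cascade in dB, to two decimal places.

Convert to linear (a loss of L dB is a gain of −L dB): F_i = 10^(NF_i/10), G_i = 10^(G_i,dB/10)
  Stage 1: F_1 = 10^(2.02/10) = 1.592, G_1 = 10^(18.4/10) = 69.18
  Stage 2: F_2 = 10^(6.44/10) = 4.406, G_2 = 10^(−5.44/10) = 0.2858
  Stage 3: F_3 = 10^(3.32/10) = 2.148, G_3 = 10^(28.5/10) = 707.9
  Stage 4: F_4 = 10^(6.71/10) = 4.688, G_4 = 10^(18.1/10) = 64.57
Friis cascade:
  F = 1.592 + (4.406 − 1)/69.18 + (2.148 − 1)/19.77 + (4.688 − 1)/1.400×10⁴ = 1.700
NF = 10 log₁₀(1.700) = 2.30 dB

2.30 dB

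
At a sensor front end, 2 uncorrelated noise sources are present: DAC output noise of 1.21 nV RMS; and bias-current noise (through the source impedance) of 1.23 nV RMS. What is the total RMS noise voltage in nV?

Uncorrelated sources add in power (mean-square): V_tot = √(ΣV_i²)
V_tot = √[(1.21×10⁻⁹)² + (1.23×10⁻⁹)²] = 1.73×10⁻⁹ V = 1.73 nV

1.73 nV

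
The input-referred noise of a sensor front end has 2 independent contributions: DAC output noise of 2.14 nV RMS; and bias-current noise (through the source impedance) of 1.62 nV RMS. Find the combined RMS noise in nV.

2.68 nV

Uncorrelated sources add in power (mean-square): V_tot = √(ΣV_i²)
V_tot = √[(2.14×10⁻⁹)² + (1.62×10⁻⁹)²] = 2.68×10⁻⁹ V = 2.68 nV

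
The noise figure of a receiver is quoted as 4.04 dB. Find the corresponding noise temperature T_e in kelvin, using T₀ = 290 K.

F = 10^(4.04/10) = 2.53513
T_e = (F − 1)·T₀ = (2.53513 − 1) × 290 = 445 K

445 K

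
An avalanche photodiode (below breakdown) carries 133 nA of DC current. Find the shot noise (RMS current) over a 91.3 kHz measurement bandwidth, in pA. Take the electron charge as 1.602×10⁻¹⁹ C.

I_n = √(2qI·B)
2qI·B = 2 × 1.602×10⁻¹⁹ × 1.33×10⁻⁷ × 9.13×10⁴ = 3.89×10⁻²¹ A²
I_n = √(3.89×10⁻²¹) = 6.24×10⁻¹¹ A = 62.4 pA

62.4 pA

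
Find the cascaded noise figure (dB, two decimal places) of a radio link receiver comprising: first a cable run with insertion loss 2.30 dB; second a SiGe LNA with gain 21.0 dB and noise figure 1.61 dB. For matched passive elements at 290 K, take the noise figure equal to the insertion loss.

3.91 dB

Convert to linear (a loss of L dB is a gain of −L dB): F_i = 10^(NF_i/10), G_i = 10^(G_i,dB/10)
  Stage 1: F_1 = 10^(2.30/10) = 1.698, G_1 = 10^(−2.30/10) = 0.5888
  Stage 2: F_2 = 10^(1.61/10) = 1.449, G_2 = 10^(21.0/10) = 125.9
Friis cascade:
  F = 1.698 + (1.449 − 1)/0.5888 = 2.460
NF = 10 log₁₀(2.460) = 3.91 dB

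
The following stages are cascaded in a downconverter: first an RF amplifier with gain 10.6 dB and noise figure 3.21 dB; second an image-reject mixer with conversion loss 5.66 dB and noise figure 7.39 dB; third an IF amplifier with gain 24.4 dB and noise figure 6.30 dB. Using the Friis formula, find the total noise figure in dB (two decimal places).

Convert to linear (a loss of L dB is a gain of −L dB): F_i = 10^(NF_i/10), G_i = 10^(G_i,dB/10)
  Stage 1: F_1 = 10^(3.21/10) = 2.094, G_1 = 10^(10.6/10) = 11.48
  Stage 2: F_2 = 10^(7.39/10) = 5.483, G_2 = 10^(−5.66/10) = 0.2716
  Stage 3: F_3 = 10^(6.30/10) = 4.266, G_3 = 10^(24.4/10) = 275.4
Friis cascade:
  F = 2.094 + (5.483 − 1)/11.48 + (4.266 − 1)/3.119 = 3.532
NF = 10 log₁₀(3.532) = 5.48 dB

5.48 dB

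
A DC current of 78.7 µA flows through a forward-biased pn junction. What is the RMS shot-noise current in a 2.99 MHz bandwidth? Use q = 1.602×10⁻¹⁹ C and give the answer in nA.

8.68 nA

I_n = √(2qI·B)
2qI·B = 2 × 1.602×10⁻¹⁹ × 7.87×10⁻⁵ × 2.99×10⁶ = 7.54×10⁻¹⁷ A²
I_n = √(7.54×10⁻¹⁷) = 8.68×10⁻⁹ A = 8.68 nA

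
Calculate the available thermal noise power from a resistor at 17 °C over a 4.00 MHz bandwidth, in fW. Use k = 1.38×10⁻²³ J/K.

T = 17 °C + 273.15 = 290.15 K
P_n = kTB = 1.38×10⁻²³ × 290.15 × 4.00×10⁶ = 1.60×10⁻¹⁴ W = 16.0 fW

16.0 fW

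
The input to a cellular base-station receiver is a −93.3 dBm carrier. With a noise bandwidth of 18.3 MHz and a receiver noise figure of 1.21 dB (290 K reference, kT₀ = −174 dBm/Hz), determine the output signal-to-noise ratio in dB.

6.9 dB

Noise floor: N = −174 + 10 log₁₀(B) + NF
10 log₁₀(1.83×10⁷) = 72.62 dB
N = −174 + 72.62 + 1.21 = −100.17 dBm
SNR = P_sig − N = −93.3 − (−100.17) = 6.87 dB → 6.9 dB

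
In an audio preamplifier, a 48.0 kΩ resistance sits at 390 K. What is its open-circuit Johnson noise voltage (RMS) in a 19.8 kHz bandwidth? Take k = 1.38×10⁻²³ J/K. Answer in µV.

V_n = √(4kTRB)
4kTRB = 4 × 1.38×10⁻²³ × 390 × 4.80×10⁴ × 1.98×10⁴ = 2.05×10⁻¹¹ V²
V_n = √(2.05×10⁻¹¹) = 4.52×10⁻⁶ V = 4.52 µV

4.52 µV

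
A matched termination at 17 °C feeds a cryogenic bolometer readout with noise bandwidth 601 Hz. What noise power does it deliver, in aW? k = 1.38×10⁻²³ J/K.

T = 17 °C + 273.15 = 290.15 K
P_n = kTB = 1.38×10⁻²³ × 290.15 × 6.01×10² = 2.41×10⁻¹⁸ W = 2.41 aW

2.41 aW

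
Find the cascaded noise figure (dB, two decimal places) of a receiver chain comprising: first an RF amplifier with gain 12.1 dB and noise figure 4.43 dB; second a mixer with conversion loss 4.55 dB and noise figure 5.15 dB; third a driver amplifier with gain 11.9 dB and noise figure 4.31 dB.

5.07 dB

Convert to linear (a loss of L dB is a gain of −L dB): F_i = 10^(NF_i/10), G_i = 10^(G_i,dB/10)
  Stage 1: F_1 = 10^(4.43/10) = 2.773, G_1 = 10^(12.1/10) = 16.22
  Stage 2: F_2 = 10^(5.15/10) = 3.273, G_2 = 10^(−4.55/10) = 0.3508
  Stage 3: F_3 = 10^(4.31/10) = 2.698, G_3 = 10^(11.9/10) = 15.49
Friis cascade:
  F = 2.773 + (3.273 − 1)/16.22 + (2.698 − 1)/5.689 = 3.212
NF = 10 log₁₀(3.212) = 5.07 dB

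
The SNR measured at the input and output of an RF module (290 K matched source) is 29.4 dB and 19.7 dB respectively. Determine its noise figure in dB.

9.7 dB

NF (dB) = SNR_in(dB) − SNR_out(dB) when the source is at T₀
NF = 29.4 − 19.7 = 9.7 dB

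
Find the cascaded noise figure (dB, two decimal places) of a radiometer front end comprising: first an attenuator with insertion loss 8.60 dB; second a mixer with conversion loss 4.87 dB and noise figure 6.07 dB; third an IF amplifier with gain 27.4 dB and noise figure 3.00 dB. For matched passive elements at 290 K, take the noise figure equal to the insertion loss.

Convert to linear (a loss of L dB is a gain of −L dB): F_i = 10^(NF_i/10), G_i = 10^(G_i,dB/10)
  Stage 1: F_1 = 10^(8.60/10) = 7.244, G_1 = 10^(−8.60/10) = 0.1380
  Stage 2: F_2 = 10^(6.07/10) = 4.046, G_2 = 10^(−4.87/10) = 0.3258
  Stage 3: F_3 = 10^(3.00/10) = 1.995, G_3 = 10^(27.4/10) = 549.5
Friis cascade:
  F = 7.244 + (4.046 − 1)/0.1380 + (1.995 − 1)/0.04498 = 51.44
NF = 10 log₁₀(51.44) = 17.11 dB

17.11 dB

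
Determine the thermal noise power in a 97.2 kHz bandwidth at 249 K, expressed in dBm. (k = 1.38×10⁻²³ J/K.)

P_n = kTB = 1.38×10⁻²³ × 249 × 9.72×10⁴ = 3.34×10⁻¹⁶ W
In dBm: 10 log₁₀(3.34×10⁻¹⁶ / 10⁻³) = −124.8 dBm

−124.8 dBm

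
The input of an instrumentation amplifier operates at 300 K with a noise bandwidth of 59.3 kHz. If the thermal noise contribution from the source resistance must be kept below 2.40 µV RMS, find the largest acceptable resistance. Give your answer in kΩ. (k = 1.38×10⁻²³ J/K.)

Johnson–Nyquist: V_n = √(4kTRB) ⇒ R = V_n² / (4kTB)
4kTB = 4 × 1.38×10⁻²³ × 300 × 5.93×10⁴ = 9.82×10⁻¹⁶
R = (2.40×10⁻⁶)² / 9.82×10⁻¹⁶ = 5.87×10³ Ω = 5.87 kΩ

5.87 kΩ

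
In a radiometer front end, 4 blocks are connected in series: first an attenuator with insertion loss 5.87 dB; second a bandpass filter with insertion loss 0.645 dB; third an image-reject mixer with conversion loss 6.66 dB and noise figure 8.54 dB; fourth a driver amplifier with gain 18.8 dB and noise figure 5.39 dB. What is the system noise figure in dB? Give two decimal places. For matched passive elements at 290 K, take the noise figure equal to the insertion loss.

19.20 dB

Convert to linear (a loss of L dB is a gain of −L dB): F_i = 10^(NF_i/10), G_i = 10^(G_i,dB/10)
  Stage 1: F_1 = 10^(5.87/10) = 3.864, G_1 = 10^(−5.87/10) = 0.2588
  Stage 2: F_2 = 10^(0.645/10) = 1.160, G_2 = 10^(−0.645/10) = 0.8620
  Stage 3: F_3 = 10^(8.54/10) = 7.145, G_3 = 10^(−6.66/10) = 0.2158
  Stage 4: F_4 = 10^(5.39/10) = 3.459, G_4 = 10^(18.8/10) = 75.86
Friis cascade:
  F = 3.864 + (1.160 − 1)/0.2588 + (7.145 − 1)/0.2231 + (3.459 − 1)/0.04814 = 83.11
NF = 10 log₁₀(83.11) = 19.20 dB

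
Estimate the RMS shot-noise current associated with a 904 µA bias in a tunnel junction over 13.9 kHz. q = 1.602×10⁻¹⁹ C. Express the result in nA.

I_n = √(2qI·B)
2qI·B = 2 × 1.602×10⁻¹⁹ × 9.04×10⁻⁴ × 1.39×10⁴ = 4.03×10⁻¹⁸ A²
I_n = √(4.03×10⁻¹⁸) = 2.01×10⁻⁹ A = 2.01 nA

2.01 nA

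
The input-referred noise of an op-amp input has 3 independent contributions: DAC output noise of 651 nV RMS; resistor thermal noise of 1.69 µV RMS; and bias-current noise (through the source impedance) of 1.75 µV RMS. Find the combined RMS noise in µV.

2.52 µV

Uncorrelated sources add in power (mean-square): V_tot = √(ΣV_i²)
V_tot = √[(6.51×10⁻⁷)² + (1.69×10⁻⁶)² + (1.75×10⁻⁶)²] = 2.52×10⁻⁶ V = 2.52 µV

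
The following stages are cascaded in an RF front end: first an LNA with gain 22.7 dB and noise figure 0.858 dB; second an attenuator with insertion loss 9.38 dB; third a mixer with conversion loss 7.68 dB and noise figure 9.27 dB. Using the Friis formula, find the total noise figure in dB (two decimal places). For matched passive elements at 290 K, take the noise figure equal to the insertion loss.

Convert to linear (a loss of L dB is a gain of −L dB): F_i = 10^(NF_i/10), G_i = 10^(G_i,dB/10)
  Stage 1: F_1 = 10^(0.858/10) = 1.218, G_1 = 10^(22.7/10) = 186.2
  Stage 2: F_2 = 10^(9.38/10) = 8.670, G_2 = 10^(−9.38/10) = 0.1153
  Stage 3: F_3 = 10^(9.27/10) = 8.453, G_3 = 10^(−7.68/10) = 0.1706
Friis cascade:
  F = 1.218 + (8.670 − 1)/186.2 + (8.453 − 1)/21.48 = 1.607
NF = 10 log₁₀(1.607) = 2.06 dB

2.06 dB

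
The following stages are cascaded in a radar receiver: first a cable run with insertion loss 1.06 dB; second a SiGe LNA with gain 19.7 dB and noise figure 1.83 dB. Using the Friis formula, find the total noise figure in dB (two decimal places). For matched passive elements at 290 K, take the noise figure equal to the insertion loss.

2.89 dB

Convert to linear (a loss of L dB is a gain of −L dB): F_i = 10^(NF_i/10), G_i = 10^(G_i,dB/10)
  Stage 1: F_1 = 10^(1.06/10) = 1.276, G_1 = 10^(−1.06/10) = 0.7834
  Stage 2: F_2 = 10^(1.83/10) = 1.524, G_2 = 10^(19.7/10) = 93.33
Friis cascade:
  F = 1.276 + (1.524 − 1)/0.7834 = 1.945
NF = 10 log₁₀(1.945) = 2.89 dB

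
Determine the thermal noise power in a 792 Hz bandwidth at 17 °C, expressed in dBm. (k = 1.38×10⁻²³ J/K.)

T = 17 °C + 273.15 = 290.15 K
P_n = kTB = 1.38×10⁻²³ × 290.15 × 7.92×10² = 3.17×10⁻¹⁸ W
In dBm: 10 log₁₀(3.17×10⁻¹⁸ / 10⁻³) = −145.0 dBm

−145.0 dBm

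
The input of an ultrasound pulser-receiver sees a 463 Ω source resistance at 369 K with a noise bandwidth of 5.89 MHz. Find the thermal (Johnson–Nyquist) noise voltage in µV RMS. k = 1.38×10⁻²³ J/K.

7.45 µV

V_n = √(4kTRB)
4kTRB = 4 × 1.38×10⁻²³ × 369 × 4.63×10² × 5.89×10⁶ = 5.55×10⁻¹¹ V²
V_n = √(5.55×10⁻¹¹) = 7.45×10⁻⁶ V = 7.45 µV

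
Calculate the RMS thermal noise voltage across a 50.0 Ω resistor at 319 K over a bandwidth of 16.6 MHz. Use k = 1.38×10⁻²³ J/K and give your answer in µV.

3.82 µV

V_n = √(4kTRB)
4kTRB = 4 × 1.38×10⁻²³ × 319 × 5.00×10¹ × 1.66×10⁷ = 1.46×10⁻¹¹ V²
V_n = √(1.46×10⁻¹¹) = 3.82×10⁻⁶ V = 3.82 µV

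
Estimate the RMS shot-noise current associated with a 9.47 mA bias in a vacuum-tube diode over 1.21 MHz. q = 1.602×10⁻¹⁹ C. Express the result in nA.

I_n = √(2qI·B)
2qI·B = 2 × 1.602×10⁻¹⁹ × 9.47×10⁻³ × 1.21×10⁶ = 3.67×10⁻¹⁵ A²
I_n = √(3.67×10⁻¹⁵) = 6.06×10⁻⁸ A = 60.6 nA

60.6 nA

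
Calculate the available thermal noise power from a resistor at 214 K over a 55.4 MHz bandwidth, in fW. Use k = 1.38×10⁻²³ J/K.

P_n = kTB = 1.38×10⁻²³ × 214 × 5.54×10⁷ = 1.64×10⁻¹³ W = 164 fW

164 fW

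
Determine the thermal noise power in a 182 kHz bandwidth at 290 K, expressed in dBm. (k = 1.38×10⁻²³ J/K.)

−121.4 dBm

P_n = kTB = 1.38×10⁻²³ × 290 × 1.82×10⁵ = 7.28×10⁻¹⁶ W
In dBm: 10 log₁₀(7.28×10⁻¹⁶ / 10⁻³) = −121.4 dBm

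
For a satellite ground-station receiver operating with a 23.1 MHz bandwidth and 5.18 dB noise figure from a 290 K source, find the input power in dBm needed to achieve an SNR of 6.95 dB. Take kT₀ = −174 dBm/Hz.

−88.2 dBm

Sensitivity = −174 + 10 log₁₀(B) + NF + SNR_min
= −174 + 73.64 + 5.18 + 6.95
= −88.23 dBm → −88.2 dBm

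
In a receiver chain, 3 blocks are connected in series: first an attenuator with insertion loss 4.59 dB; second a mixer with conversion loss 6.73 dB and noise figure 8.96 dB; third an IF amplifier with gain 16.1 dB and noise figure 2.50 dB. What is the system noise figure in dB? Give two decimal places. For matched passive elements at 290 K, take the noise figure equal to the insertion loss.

15.21 dB

Convert to linear (a loss of L dB is a gain of −L dB): F_i = 10^(NF_i/10), G_i = 10^(G_i,dB/10)
  Stage 1: F_1 = 10^(4.59/10) = 2.877, G_1 = 10^(−4.59/10) = 0.3475
  Stage 2: F_2 = 10^(8.96/10) = 7.870, G_2 = 10^(−6.73/10) = 0.2123
  Stage 3: F_3 = 10^(2.50/10) = 1.778, G_3 = 10^(16.1/10) = 40.74
Friis cascade:
  F = 2.877 + (7.870 − 1)/0.3475 + (1.778 − 1)/0.07379 = 33.19
NF = 10 log₁₀(33.19) = 15.21 dB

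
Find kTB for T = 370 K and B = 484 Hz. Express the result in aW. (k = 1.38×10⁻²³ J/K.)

P_n = kTB = 1.38×10⁻²³ × 370 × 4.84×10² = 2.47×10⁻¹⁸ W = 2.47 aW

2.47 aW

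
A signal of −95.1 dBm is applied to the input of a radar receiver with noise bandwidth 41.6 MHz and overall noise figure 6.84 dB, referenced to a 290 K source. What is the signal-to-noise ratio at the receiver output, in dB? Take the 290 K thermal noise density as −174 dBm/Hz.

Noise floor: N = −174 + 10 log₁₀(B) + NF
10 log₁₀(4.16×10⁷) = 76.19 dB
N = −174 + 76.19 + 6.84 = −90.97 dBm
SNR = P_sig − N = −95.1 − (−90.97) = −4.13 dB → −4.1 dB

−4.1 dB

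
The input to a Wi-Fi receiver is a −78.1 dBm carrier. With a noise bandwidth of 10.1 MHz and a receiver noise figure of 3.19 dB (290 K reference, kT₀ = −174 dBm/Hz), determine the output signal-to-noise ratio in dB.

Noise floor: N = −174 + 10 log₁₀(B) + NF
10 log₁₀(1.01×10⁷) = 70.04 dB
N = −174 + 70.04 + 3.19 = −100.77 dBm
SNR = P_sig − N = −78.1 − (−100.77) = 22.67 dB → 22.7 dB

22.7 dB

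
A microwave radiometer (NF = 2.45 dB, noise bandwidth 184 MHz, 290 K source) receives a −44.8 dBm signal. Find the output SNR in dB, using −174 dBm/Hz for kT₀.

44.1 dB

Noise floor: N = −174 + 10 log₁₀(B) + NF
10 log₁₀(1.84×10⁸) = 82.65 dB
N = −174 + 82.65 + 2.45 = −88.90 dBm
SNR = P_sig − N = −44.8 − (−88.90) = 44.10 dB → 44.1 dB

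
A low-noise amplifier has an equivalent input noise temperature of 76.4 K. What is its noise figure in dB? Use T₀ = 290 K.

F = 1 + T_e/T₀ = 1 + 76.4/290 = 1.26345
NF = 10 log₁₀(1.26345) = 1.02 dB

1.02 dB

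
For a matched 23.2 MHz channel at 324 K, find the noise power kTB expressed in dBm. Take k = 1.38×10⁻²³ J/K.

−99.8 dBm

P_n = kTB = 1.38×10⁻²³ × 324 × 2.32×10⁷ = 1.04×10⁻¹³ W
In dBm: 10 log₁₀(1.04×10⁻¹³ / 10⁻³) = −99.8 dBm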